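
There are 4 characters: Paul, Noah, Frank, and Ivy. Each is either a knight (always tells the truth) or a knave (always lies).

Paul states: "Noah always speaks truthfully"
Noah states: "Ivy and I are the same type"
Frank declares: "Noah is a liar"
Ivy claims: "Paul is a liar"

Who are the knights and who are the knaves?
Paul is a knave.
Noah is a knave.
Frank is a knight.
Ivy is a knight.

Verification:
- Paul (knave) says "Noah always speaks truthfully" - this is FALSE (a lie) because Noah is a knave.
- Noah (knave) says "Ivy and I are the same type" - this is FALSE (a lie) because Noah is a knave and Ivy is a knight.
- Frank (knight) says "Noah is a liar" - this is TRUE because Noah is a knave.
- Ivy (knight) says "Paul is a liar" - this is TRUE because Paul is a knave.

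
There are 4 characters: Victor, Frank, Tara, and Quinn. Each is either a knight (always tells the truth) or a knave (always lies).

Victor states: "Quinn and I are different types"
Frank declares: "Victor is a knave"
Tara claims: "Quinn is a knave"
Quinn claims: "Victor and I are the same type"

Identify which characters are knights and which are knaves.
Victor is a knight.
Frank is a knave.
Tara is a knight.
Quinn is a knave.

Verification:
- Victor (knight) says "Quinn and I are different types" - this is TRUE because Victor is a knight and Quinn is a knave.
- Frank (knave) says "Victor is a knave" - this is FALSE (a lie) because Victor is a knight.
- Tara (knight) says "Quinn is a knave" - this is TRUE because Quinn is a knave.
- Quinn (knave) says "Victor and I are the same type" - this is FALSE (a lie) because Quinn is a knave and Victor is a knight.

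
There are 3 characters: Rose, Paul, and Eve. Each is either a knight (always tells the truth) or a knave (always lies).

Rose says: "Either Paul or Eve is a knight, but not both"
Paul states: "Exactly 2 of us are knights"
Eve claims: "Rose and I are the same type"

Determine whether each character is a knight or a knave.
Rose is a knight.
Paul is a knight.
Eve is a knave.

Verification:
- Rose (knight) says "Either Paul or Eve is a knight, but not both" - this is TRUE because Paul is a knight and Eve is a knave.
- Paul (knight) says "Exactly 2 of us are knights" - this is TRUE because there are 2 knights.
- Eve (knave) says "Rose and I are the same type" - this is FALSE (a lie) because Eve is a knave and Rose is a knight.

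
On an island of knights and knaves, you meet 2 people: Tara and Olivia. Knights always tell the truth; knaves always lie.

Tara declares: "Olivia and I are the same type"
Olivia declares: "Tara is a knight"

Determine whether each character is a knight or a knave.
Tara is a knight.
Olivia is a knight.

Verification:
- Tara (knight) says "Olivia and I are the same type" - this is TRUE because Tara is a knight and Olivia is a knight.
- Olivia (knight) says "Tara is a knight" - this is TRUE because Tara is a knight.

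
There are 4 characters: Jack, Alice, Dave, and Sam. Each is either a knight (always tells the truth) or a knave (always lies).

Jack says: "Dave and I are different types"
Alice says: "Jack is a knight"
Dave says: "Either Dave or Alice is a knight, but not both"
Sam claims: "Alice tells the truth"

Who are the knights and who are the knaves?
Jack is a knave.
Alice is a knave.
Dave is a knave.
Sam is a knave.

Verification:
- Jack (knave) says "Dave and I are different types" - this is FALSE (a lie) because Jack is a knave and Dave is a knave.
- Alice (knave) says "Jack is a knight" - this is FALSE (a lie) because Jack is a knave.
- Dave (knave) says "Either Dave or Alice is a knight, but not both" - this is FALSE (a lie) because Dave is a knave and Alice is a knave.
- Sam (knave) says "Alice tells the truth" - this is FALSE (a lie) because Alice is a knave.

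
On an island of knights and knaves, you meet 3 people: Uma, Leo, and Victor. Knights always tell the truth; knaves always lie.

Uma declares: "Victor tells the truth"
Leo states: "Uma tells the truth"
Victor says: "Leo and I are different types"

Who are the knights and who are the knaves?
Uma is a knave.
Leo is a knave.
Victor is a knave.

Verification:
- Uma (knave) says "Victor tells the truth" - this is FALSE (a lie) because Victor is a knave.
- Leo (knave) says "Uma tells the truth" - this is FALSE (a lie) because Uma is a knave.
- Victor (knave) says "Leo and I are different types" - this is FALSE (a lie) because Victor is a knave and Leo is a knave.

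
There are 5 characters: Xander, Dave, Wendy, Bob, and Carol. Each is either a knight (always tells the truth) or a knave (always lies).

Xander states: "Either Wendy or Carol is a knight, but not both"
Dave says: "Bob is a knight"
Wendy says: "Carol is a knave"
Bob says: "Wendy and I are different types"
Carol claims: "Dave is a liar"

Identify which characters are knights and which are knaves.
Xander is a knight.
Dave is a knave.
Wendy is a knave.
Bob is a knave.
Carol is a knight.

Verification:
- Xander (knight) says "Either Wendy or Carol is a knight, but not both" - this is TRUE because Wendy is a knave and Carol is a knight.
- Dave (knave) says "Bob is a knight" - this is FALSE (a lie) because Bob is a knave.
- Wendy (knave) says "Carol is a knave" - this is FALSE (a lie) because Carol is a knight.
- Bob (knave) says "Wendy and I are different types" - this is FALSE (a lie) because Bob is a knave and Wendy is a knave.
- Carol (knight) says "Dave is a liar" - this is TRUE because Dave is a knave.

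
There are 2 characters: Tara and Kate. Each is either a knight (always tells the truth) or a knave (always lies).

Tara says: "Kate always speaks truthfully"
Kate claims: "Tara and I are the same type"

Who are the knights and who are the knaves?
Tara is a knight.
Kate is a knight.

Verification:
- Tara (knight) says "Kate always speaks truthfully" - this is TRUE because Kate is a knight.
- Kate (knight) says "Tara and I are the same type" - this is TRUE because Kate is a knight and Tara is a knight.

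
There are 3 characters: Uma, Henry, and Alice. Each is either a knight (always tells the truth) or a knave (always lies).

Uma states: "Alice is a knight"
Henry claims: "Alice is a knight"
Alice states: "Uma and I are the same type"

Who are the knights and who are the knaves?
Uma is a knight.
Henry is a knight.
Alice is a knight.

Verification:
- Uma (knight) says "Alice is a knight" - this is TRUE because Alice is a knight.
- Henry (knight) says "Alice is a knight" - this is TRUE because Alice is a knight.
- Alice (knight) says "Uma and I are the same type" - this is TRUE because Alice is a knight and Uma is a knight.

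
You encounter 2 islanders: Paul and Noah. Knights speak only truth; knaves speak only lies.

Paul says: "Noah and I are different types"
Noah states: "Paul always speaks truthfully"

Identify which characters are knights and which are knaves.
Paul is a knave.
Noah is a knave.

Verification:
- Paul (knave) says "Noah and I are different types" - this is FALSE (a lie) because Paul is a knave and Noah is a knave.
- Noah (knave) says "Paul always speaks truthfully" - this is FALSE (a lie) because Paul is a knave.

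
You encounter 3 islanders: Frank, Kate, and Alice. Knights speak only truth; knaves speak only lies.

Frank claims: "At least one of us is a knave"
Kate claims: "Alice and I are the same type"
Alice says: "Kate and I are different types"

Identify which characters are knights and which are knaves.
Frank is a knight.
Kate is a knave.
Alice is a knight.

Verification:
- Frank (knight) says "At least one of us is a knave" - this is TRUE because Kate is a knave.
- Kate (knave) says "Alice and I are the same type" - this is FALSE (a lie) because Kate is a knave and Alice is a knight.
- Alice (knight) says "Kate and I are different types" - this is TRUE because Alice is a knight and Kate is a knave.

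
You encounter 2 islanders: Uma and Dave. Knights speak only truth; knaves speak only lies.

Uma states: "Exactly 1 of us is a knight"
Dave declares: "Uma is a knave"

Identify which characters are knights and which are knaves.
Uma is a knight.
Dave is a knave.

Verification:
- Uma (knight) says "Exactly 1 of us is a knight" - this is TRUE because there are 1 knights.
- Dave (knave) says "Uma is a knave" - this is FALSE (a lie) because Uma is a knight.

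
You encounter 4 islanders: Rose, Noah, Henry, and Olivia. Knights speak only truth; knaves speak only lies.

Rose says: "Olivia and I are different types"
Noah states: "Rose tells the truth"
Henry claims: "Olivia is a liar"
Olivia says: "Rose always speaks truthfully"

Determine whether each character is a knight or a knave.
Rose is a knave.
Noah is a knave.
Henry is a knight.
Olivia is a knave.

Verification:
- Rose (knave) says "Olivia and I are different types" - this is FALSE (a lie) because Rose is a knave and Olivia is a knave.
- Noah (knave) says "Rose tells the truth" - this is FALSE (a lie) because Rose is a knave.
- Henry (knight) says "Olivia is a liar" - this is TRUE because Olivia is a knave.
- Olivia (knave) says "Rose always speaks truthfully" - this is FALSE (a lie) because Rose is a knave.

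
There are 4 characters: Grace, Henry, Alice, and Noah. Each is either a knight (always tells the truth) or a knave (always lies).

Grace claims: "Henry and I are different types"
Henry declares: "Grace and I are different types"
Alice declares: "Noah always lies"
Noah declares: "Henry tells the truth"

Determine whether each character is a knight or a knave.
Grace is a knave.
Henry is a knave.
Alice is a knight.
Noah is a knave.

Verification:
- Grace (knave) says "Henry and I are different types" - this is FALSE (a lie) because Grace is a knave and Henry is a knave.
- Henry (knave) says "Grace and I are different types" - this is FALSE (a lie) because Henry is a knave and Grace is a knave.
- Alice (knight) says "Noah always lies" - this is TRUE because Noah is a knave.
- Noah (knave) says "Henry tells the truth" - this is FALSE (a lie) because Henry is a knave.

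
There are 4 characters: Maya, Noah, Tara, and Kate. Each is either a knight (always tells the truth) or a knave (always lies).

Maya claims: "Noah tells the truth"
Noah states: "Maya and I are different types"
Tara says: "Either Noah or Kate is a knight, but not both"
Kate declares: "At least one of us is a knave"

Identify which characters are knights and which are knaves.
Maya is a knave.
Noah is a knave.
Tara is a knight.
Kate is a knight.

Verification:
- Maya (knave) says "Noah tells the truth" - this is FALSE (a lie) because Noah is a knave.
- Noah (knave) says "Maya and I are different types" - this is FALSE (a lie) because Noah is a knave and Maya is a knave.
- Tara (knight) says "Either Noah or Kate is a knight, but not both" - this is TRUE because Noah is a knave and Kate is a knight.
- Kate (knight) says "At least one of us is a knave" - this is TRUE because Maya and Noah are knaves.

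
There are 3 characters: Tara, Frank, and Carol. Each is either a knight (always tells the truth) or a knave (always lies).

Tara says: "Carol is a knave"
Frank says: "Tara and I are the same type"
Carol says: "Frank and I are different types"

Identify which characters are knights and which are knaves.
Tara is a knight.
Frank is a knave.
Carol is a knave.

Verification:
- Tara (knight) says "Carol is a knave" - this is TRUE because Carol is a knave.
- Frank (knave) says "Tara and I are the same type" - this is FALSE (a lie) because Frank is a knave and Tara is a knight.
- Carol (knave) says "Frank and I are different types" - this is FALSE (a lie) because Carol is a knave and Frank is a knave.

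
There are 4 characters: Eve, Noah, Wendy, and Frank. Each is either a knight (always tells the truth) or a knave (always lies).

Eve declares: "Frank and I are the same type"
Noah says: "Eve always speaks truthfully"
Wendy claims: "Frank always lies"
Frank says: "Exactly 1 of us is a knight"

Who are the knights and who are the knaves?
Eve is a knave.
Noah is a knave.
Wendy is a knave.
Frank is a knight.

Verification:
- Eve (knave) says "Frank and I are the same type" - this is FALSE (a lie) because Eve is a knave and Frank is a knight.
- Noah (knave) says "Eve always speaks truthfully" - this is FALSE (a lie) because Eve is a knave.
- Wendy (knave) says "Frank always lies" - this is FALSE (a lie) because Frank is a knight.
- Frank (knight) says "Exactly 1 of us is a knight" - this is TRUE because there are 1 knights.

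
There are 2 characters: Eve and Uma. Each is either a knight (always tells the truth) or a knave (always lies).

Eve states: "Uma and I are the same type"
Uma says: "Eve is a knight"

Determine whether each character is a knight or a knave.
Eve is a knight.
Uma is a knight.

Verification:
- Eve (knight) says "Uma and I are the same type" - this is TRUE because Eve is a knight and Uma is a knight.
- Uma (knight) says "Eve is a knight" - this is TRUE because Eve is a knight.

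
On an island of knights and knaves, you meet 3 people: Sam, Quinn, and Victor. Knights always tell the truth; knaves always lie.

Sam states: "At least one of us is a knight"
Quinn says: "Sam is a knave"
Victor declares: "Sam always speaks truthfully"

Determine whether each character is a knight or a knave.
Sam is a knight.
Quinn is a knave.
Victor is a knight.

Verification:
- Sam (knight) says "At least one of us is a knight" - this is TRUE because Sam and Victor are knights.
- Quinn (knave) says "Sam is a knave" - this is FALSE (a lie) because Sam is a knight.
- Victor (knight) says "Sam always speaks truthfully" - this is TRUE because Sam is a knight.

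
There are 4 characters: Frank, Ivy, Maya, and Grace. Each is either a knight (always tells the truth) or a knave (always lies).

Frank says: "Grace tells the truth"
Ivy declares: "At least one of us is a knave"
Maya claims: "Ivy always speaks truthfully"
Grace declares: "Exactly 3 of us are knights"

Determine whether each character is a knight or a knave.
Frank is a knave.
Ivy is a knight.
Maya is a knight.
Grace is a knave.

Verification:
- Frank (knave) says "Grace tells the truth" - this is FALSE (a lie) because Grace is a knave.
- Ivy (knight) says "At least one of us is a knave" - this is TRUE because Frank and Grace are knaves.
- Maya (knight) says "Ivy always speaks truthfully" - this is TRUE because Ivy is a knight.
- Grace (knave) says "Exactly 3 of us are knights" - this is FALSE (a lie) because there are 2 knights.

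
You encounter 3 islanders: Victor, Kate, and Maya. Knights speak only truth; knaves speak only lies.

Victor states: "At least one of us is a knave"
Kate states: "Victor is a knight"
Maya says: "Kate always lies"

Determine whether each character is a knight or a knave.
Victor is a knight.
Kate is a knight.
Maya is a knave.

Verification:
- Victor (knight) says "At least one of us is a knave" - this is TRUE because Maya is a knave.
- Kate (knight) says "Victor is a knight" - this is TRUE because Victor is a knight.
- Maya (knave) says "Kate always lies" - this is FALSE (a lie) because Kate is a knight.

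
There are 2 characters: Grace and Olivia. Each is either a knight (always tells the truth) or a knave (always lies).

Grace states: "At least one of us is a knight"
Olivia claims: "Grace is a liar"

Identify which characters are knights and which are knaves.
Grace is a knight.
Olivia is a knave.

Verification:
- Grace (knight) says "At least one of us is a knight" - this is TRUE because Grace is a knight.
- Olivia (knave) says "Grace is a liar" - this is FALSE (a lie) because Grace is a knight.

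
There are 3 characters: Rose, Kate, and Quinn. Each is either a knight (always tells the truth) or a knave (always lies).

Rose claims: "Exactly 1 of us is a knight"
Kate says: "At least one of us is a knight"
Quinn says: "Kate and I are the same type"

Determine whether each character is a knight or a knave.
Rose is a knave.
Kate is a knight.
Quinn is a knight.

Verification:
- Rose (knave) says "Exactly 1 of us is a knight" - this is FALSE (a lie) because there are 2 knights.
- Kate (knight) says "At least one of us is a knight" - this is TRUE because Kate and Quinn are knights.
- Quinn (knight) says "Kate and I are the same type" - this is TRUE because Quinn is a knight and Kate is a knight.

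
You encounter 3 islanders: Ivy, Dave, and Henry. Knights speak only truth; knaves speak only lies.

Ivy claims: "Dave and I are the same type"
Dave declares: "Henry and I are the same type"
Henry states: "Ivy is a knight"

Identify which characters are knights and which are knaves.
Ivy is a knight.
Dave is a knight.
Henry is a knight.

Verification:
- Ivy (knight) says "Dave and I are the same type" - this is TRUE because Ivy is a knight and Dave is a knight.
- Dave (knight) says "Henry and I are the same type" - this is TRUE because Dave is a knight and Henry is a knight.
- Henry (knight) says "Ivy is a knight" - this is TRUE because Ivy is a knight.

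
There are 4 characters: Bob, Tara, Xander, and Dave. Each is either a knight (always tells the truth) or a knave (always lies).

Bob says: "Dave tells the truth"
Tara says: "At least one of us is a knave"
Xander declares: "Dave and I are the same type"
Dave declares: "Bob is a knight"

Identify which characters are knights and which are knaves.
Bob is a knight.
Tara is a knight.
Xander is a knave.
Dave is a knight.

Verification:
- Bob (knight) says "Dave tells the truth" - this is TRUE because Dave is a knight.
- Tara (knight) says "At least one of us is a knave" - this is TRUE because Xander is a knave.
- Xander (knave) says "Dave and I are the same type" - this is FALSE (a lie) because Xander is a knave and Dave is a knight.
- Dave (knight) says "Bob is a knight" - this is TRUE because Bob is a knight.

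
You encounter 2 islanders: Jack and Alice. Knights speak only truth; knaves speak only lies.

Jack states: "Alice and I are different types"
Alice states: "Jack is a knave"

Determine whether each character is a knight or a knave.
Jack is a knight.
Alice is a knave.

Verification:
- Jack (knight) says "Alice and I are different types" - this is TRUE because Jack is a knight and Alice is a knave.
- Alice (knave) says "Jack is a knave" - this is FALSE (a lie) because Jack is a knight.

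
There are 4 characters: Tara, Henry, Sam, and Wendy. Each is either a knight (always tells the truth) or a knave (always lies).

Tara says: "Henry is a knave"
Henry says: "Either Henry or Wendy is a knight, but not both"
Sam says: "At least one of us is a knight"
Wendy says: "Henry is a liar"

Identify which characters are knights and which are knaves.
Tara is a knave.
Henry is a knight.
Sam is a knight.
Wendy is a knave.

Verification:
- Tara (knave) says "Henry is a knave" - this is FALSE (a lie) because Henry is a knight.
- Henry (knight) says "Either Henry or Wendy is a knight, but not both" - this is TRUE because Henry is a knight and Wendy is a knave.
- Sam (knight) says "At least one of us is a knight" - this is TRUE because Henry and Sam are knights.
- Wendy (knave) says "Henry is a liar" - this is FALSE (a lie) because Henry is a knight.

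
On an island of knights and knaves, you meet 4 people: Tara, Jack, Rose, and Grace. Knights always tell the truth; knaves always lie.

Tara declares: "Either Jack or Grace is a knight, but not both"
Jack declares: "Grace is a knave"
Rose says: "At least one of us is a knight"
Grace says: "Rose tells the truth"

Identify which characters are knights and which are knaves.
Tara is a knight.
Jack is a knave.
Rose is a knight.
Grace is a knight.

Verification:
- Tara (knight) says "Either Jack or Grace is a knight, but not both" - this is TRUE because Jack is a knave and Grace is a knight.
- Jack (knave) says "Grace is a knave" - this is FALSE (a lie) because Grace is a knight.
- Rose (knight) says "At least one of us is a knight" - this is TRUE because Tara, Rose, and Grace are knights.
- Grace (knight) says "Rose tells the truth" - this is TRUE because Rose is a knight.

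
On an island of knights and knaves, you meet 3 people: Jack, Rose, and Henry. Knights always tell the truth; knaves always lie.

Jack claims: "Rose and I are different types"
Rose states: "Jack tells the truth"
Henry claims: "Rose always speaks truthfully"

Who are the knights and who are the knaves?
Jack is a knave.
Rose is a knave.
Henry is a knave.

Verification:
- Jack (knave) says "Rose and I are different types" - this is FALSE (a lie) because Jack is a knave and Rose is a knave.
- Rose (knave) says "Jack tells the truth" - this is FALSE (a lie) because Jack is a knave.
- Henry (knave) says "Rose always speaks truthfully" - this is FALSE (a lie) because Rose is a knave.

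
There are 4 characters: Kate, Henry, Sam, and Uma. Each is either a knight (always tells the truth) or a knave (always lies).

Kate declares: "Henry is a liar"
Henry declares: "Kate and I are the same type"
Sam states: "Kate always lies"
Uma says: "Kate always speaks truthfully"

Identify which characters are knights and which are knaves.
Kate is a knight.
Henry is a knave.
Sam is a knave.
Uma is a knight.

Verification:
- Kate (knight) says "Henry is a liar" - this is TRUE because Henry is a knave.
- Henry (knave) says "Kate and I are the same type" - this is FALSE (a lie) because Henry is a knave and Kate is a knight.
- Sam (knave) says "Kate always lies" - this is FALSE (a lie) because Kate is a knight.
- Uma (knight) says "Kate always speaks truthfully" - this is TRUE because Kate is a knight.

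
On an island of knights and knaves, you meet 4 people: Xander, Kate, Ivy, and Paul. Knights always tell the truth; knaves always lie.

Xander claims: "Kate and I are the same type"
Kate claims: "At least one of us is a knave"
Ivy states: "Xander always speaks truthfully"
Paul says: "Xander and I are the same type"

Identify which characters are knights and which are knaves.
Xander is a knight.
Kate is a knight.
Ivy is a knight.
Paul is a knave.

Verification:
- Xander (knight) says "Kate and I are the same type" - this is TRUE because Xander is a knight and Kate is a knight.
- Kate (knight) says "At least one of us is a knave" - this is TRUE because Paul is a knave.
- Ivy (knight) says "Xander always speaks truthfully" - this is TRUE because Xander is a knight.
- Paul (knave) says "Xander and I are the same type" - this is FALSE (a lie) because Paul is a knave and Xander is a knight.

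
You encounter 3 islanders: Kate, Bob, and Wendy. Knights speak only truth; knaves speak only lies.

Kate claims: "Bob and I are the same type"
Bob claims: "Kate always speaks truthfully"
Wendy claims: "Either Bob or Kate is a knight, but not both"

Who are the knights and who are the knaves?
Kate is a knight.
Bob is a knight.
Wendy is a knave.

Verification:
- Kate (knight) says "Bob and I are the same type" - this is TRUE because Kate is a knight and Bob is a knight.
- Bob (knight) says "Kate always speaks truthfully" - this is TRUE because Kate is a knight.
- Wendy (knave) says "Either Bob or Kate is a knight, but not both" - this is FALSE (a lie) because Bob is a knight and Kate is a knight.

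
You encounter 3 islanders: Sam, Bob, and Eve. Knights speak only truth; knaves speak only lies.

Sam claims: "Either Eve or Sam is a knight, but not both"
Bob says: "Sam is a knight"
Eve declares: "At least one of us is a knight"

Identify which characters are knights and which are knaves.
Sam is a knave.
Bob is a knave.
Eve is a knave.

Verification:
- Sam (knave) says "Either Eve or Sam is a knight, but not both" - this is FALSE (a lie) because Eve is a knave and Sam is a knave.
- Bob (knave) says "Sam is a knight" - this is FALSE (a lie) because Sam is a knave.
- Eve (knave) says "At least one of us is a knight" - this is FALSE (a lie) because no one is a knight.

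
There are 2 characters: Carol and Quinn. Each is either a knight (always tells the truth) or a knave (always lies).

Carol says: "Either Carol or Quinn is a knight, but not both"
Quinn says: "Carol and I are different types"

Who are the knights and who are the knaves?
Carol is a knave.
Quinn is a knave.

Verification:
- Carol (knave) says "Either Carol or Quinn is a knight, but not both" - this is FALSE (a lie) because Carol is a knave and Quinn is a knave.
- Quinn (knave) says "Carol and I are different types" - this is FALSE (a lie) because Quinn is a knave and Carol is a knave.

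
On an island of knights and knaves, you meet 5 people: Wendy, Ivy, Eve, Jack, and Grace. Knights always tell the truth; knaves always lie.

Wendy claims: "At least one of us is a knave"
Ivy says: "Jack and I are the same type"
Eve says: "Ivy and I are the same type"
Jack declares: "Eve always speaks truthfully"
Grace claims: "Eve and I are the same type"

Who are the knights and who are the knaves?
Wendy is a knight.
Ivy is a knight.
Eve is a knight.
Jack is a knight.
Grace is a knave.

Verification:
- Wendy (knight) says "At least one of us is a knave" - this is TRUE because Grace is a knave.
- Ivy (knight) says "Jack and I are the same type" - this is TRUE because Ivy is a knight and Jack is a knight.
- Eve (knight) says "Ivy and I are the same type" - this is TRUE because Eve is a knight and Ivy is a knight.
- Jack (knight) says "Eve always speaks truthfully" - this is TRUE because Eve is a knight.
- Grace (knave) says "Eve and I are the same type" - this is FALSE (a lie) because Grace is a knave and Eve is a knight.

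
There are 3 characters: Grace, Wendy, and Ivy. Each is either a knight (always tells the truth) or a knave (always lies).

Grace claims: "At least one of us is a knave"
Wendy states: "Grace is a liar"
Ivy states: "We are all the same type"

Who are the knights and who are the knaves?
Grace is a knight.
Wendy is a knave.
Ivy is a knave.

Verification:
- Grace (knight) says "At least one of us is a knave" - this is TRUE because Wendy and Ivy are knaves.
- Wendy (knave) says "Grace is a liar" - this is FALSE (a lie) because Grace is a knight.
- Ivy (knave) says "We are all the same type" - this is FALSE (a lie) because Grace is a knight and Wendy and Ivy are knaves.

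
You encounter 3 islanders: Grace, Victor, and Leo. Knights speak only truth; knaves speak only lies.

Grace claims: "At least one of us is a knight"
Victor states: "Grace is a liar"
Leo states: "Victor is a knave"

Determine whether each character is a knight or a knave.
Grace is a knight.
Victor is a knave.
Leo is a knight.

Verification:
- Grace (knight) says "At least one of us is a knight" - this is TRUE because Grace and Leo are knights.
- Victor (knave) says "Grace is a liar" - this is FALSE (a lie) because Grace is a knight.
- Leo (knight) says "Victor is a knave" - this is TRUE because Victor is a knave.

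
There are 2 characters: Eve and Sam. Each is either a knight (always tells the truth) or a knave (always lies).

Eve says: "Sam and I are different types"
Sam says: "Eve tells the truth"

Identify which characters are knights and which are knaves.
Eve is a knave.
Sam is a knave.

Verification:
- Eve (knave) says "Sam and I are different types" - this is FALSE (a lie) because Eve is a knave and Sam is a knave.
- Sam (knave) says "Eve tells the truth" - this is FALSE (a lie) because Eve is a knave.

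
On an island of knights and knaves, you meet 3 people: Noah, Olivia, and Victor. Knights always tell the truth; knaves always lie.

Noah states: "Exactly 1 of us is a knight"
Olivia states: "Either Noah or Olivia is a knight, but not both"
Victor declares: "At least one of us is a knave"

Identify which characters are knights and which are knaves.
Noah is a knave.
Olivia is a knight.
Victor is a knight.

Verification:
- Noah (knave) says "Exactly 1 of us is a knight" - this is FALSE (a lie) because there are 2 knights.
- Olivia (knight) says "Either Noah or Olivia is a knight, but not both" - this is TRUE because Noah is a knave and Olivia is a knight.
- Victor (knight) says "At least one of us is a knave" - this is TRUE because Noah is a knave.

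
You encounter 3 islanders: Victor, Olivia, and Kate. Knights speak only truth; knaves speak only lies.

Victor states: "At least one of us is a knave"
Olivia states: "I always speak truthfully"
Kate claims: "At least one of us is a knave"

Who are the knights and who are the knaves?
Victor is a knight.
Olivia is a knave.
Kate is a knight.

Verification:
- Victor (knight) says "At least one of us is a knave" - this is TRUE because Olivia is a knave.
- Olivia (knave) says "I always speak truthfully" - this is FALSE (a lie) because Olivia is a knave.
- Kate (knight) says "At least one of us is a knave" - this is TRUE because Olivia is a knave.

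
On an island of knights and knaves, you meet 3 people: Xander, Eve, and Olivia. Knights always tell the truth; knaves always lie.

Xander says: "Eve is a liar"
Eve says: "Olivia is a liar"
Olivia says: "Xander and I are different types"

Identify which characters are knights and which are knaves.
Xander is a knave.
Eve is a knight.
Olivia is a knave.

Verification:
- Xander (knave) says "Eve is a liar" - this is FALSE (a lie) because Eve is a knight.
- Eve (knight) says "Olivia is a liar" - this is TRUE because Olivia is a knave.
- Olivia (knave) says "Xander and I are different types" - this is FALSE (a lie) because Olivia is a knave and Xander is a knave.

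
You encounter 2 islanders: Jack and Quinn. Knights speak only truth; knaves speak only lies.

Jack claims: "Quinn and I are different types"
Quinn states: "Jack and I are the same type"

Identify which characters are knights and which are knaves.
Jack is a knight.
Quinn is a knave.

Verification:
- Jack (knight) says "Quinn and I are different types" - this is TRUE because Jack is a knight and Quinn is a knave.
- Quinn (knave) says "Jack and I are the same type" - this is FALSE (a lie) because Quinn is a knave and Jack is a knight.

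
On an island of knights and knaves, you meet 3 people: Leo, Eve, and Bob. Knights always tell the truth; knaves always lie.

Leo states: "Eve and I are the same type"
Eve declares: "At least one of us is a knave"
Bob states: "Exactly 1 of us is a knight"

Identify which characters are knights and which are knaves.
Leo is a knight.
Eve is a knight.
Bob is a knave.

Verification:
- Leo (knight) says "Eve and I are the same type" - this is TRUE because Leo is a knight and Eve is a knight.
- Eve (knight) says "At least one of us is a knave" - this is TRUE because Bob is a knave.
- Bob (knave) says "Exactly 1 of us is a knight" - this is FALSE (a lie) because there are 2 knights.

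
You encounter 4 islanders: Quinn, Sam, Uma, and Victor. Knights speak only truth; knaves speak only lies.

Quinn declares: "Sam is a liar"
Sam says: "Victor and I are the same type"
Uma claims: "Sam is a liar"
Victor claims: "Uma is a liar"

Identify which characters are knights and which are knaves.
Quinn is a knave.
Sam is a knight.
Uma is a knave.
Victor is a knight.

Verification:
- Quinn (knave) says "Sam is a liar" - this is FALSE (a lie) because Sam is a knight.
- Sam (knight) says "Victor and I are the same type" - this is TRUE because Sam is a knight and Victor is a knight.
- Uma (knave) says "Sam is a liar" - this is FALSE (a lie) because Sam is a knight.
- Victor (knight) says "Uma is a liar" - this is TRUE because Uma is a knave.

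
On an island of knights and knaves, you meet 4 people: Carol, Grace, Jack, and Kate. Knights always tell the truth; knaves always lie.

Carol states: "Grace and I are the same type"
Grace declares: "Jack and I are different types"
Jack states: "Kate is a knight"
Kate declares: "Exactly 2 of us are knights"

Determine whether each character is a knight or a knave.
Carol is a knave.
Grace is a knight.
Jack is a knave.
Kate is a knave.

Verification:
- Carol (knave) says "Grace and I are the same type" - this is FALSE (a lie) because Carol is a knave and Grace is a knight.
- Grace (knight) says "Jack and I are different types" - this is TRUE because Grace is a knight and Jack is a knave.
- Jack (knave) says "Kate is a knight" - this is FALSE (a lie) because Kate is a knave.
- Kate (knave) says "Exactly 2 of us are knights" - this is FALSE (a lie) because there are 1 knights.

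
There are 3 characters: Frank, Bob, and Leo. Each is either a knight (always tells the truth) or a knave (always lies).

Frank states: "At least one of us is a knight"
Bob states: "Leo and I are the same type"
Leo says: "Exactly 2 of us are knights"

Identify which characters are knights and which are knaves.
Frank is a knight.
Bob is a knave.
Leo is a knight.

Verification:
- Frank (knight) says "At least one of us is a knight" - this is TRUE because Frank and Leo are knights.
- Bob (knave) says "Leo and I are the same type" - this is FALSE (a lie) because Bob is a knave and Leo is a knight.
- Leo (knight) says "Exactly 2 of us are knights" - this is TRUE because there are 2 knights.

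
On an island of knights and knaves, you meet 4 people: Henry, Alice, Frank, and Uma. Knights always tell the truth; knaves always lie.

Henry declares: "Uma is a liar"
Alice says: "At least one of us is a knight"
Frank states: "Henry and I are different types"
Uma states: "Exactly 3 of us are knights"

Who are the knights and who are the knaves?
Henry is a knave.
Alice is a knight.
Frank is a knight.
Uma is a knight.

Verification:
- Henry (knave) says "Uma is a liar" - this is FALSE (a lie) because Uma is a knight.
- Alice (knight) says "At least one of us is a knight" - this is TRUE because Alice, Frank, and Uma are knights.
- Frank (knight) says "Henry and I are different types" - this is TRUE because Frank is a knight and Henry is a knave.
- Uma (knight) says "Exactly 3 of us are knights" - this is TRUE because there are 3 knights.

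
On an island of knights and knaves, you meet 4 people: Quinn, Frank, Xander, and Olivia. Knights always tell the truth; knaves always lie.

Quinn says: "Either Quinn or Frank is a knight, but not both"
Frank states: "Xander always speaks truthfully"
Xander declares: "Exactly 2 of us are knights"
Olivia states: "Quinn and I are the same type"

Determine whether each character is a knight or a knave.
Quinn is a knight.
Frank is a knave.
Xander is a knave.
Olivia is a knave.

Verification:
- Quinn (knight) says "Either Quinn or Frank is a knight, but not both" - this is TRUE because Quinn is a knight and Frank is a knave.
- Frank (knave) says "Xander always speaks truthfully" - this is FALSE (a lie) because Xander is a knave.
- Xander (knave) says "Exactly 2 of us are knights" - this is FALSE (a lie) because there are 1 knights.
- Olivia (knave) says "Quinn and I are the same type" - this is FALSE (a lie) because Olivia is a knave and Quinn is a knight.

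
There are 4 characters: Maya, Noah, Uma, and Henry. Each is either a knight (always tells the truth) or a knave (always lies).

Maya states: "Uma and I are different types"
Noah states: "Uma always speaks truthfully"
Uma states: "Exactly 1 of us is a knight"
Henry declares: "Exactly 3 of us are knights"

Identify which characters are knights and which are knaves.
Maya is a knave.
Noah is a knave.
Uma is a knave.
Henry is a knave.

Verification:
- Maya (knave) says "Uma and I are different types" - this is FALSE (a lie) because Maya is a knave and Uma is a knave.
- Noah (knave) says "Uma always speaks truthfully" - this is FALSE (a lie) because Uma is a knave.
- Uma (knave) says "Exactly 1 of us is a knight" - this is FALSE (a lie) because there are 0 knights.
- Henry (knave) says "Exactly 3 of us are knights" - this is FALSE (a lie) because there are 0 knights.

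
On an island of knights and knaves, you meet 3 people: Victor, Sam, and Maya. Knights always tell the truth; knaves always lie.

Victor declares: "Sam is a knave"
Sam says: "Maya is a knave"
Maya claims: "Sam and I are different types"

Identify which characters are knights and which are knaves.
Victor is a knight.
Sam is a knave.
Maya is a knight.

Verification:
- Victor (knight) says "Sam is a knave" - this is TRUE because Sam is a knave.
- Sam (knave) says "Maya is a knave" - this is FALSE (a lie) because Maya is a knight.
- Maya (knight) says "Sam and I are different types" - this is TRUE because Maya is a knight and Sam is a knave.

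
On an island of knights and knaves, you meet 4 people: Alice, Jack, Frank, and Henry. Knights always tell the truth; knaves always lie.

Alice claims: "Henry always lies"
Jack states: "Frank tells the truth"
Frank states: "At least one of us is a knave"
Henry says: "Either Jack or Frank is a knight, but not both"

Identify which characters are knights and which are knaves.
Alice is a knight.
Jack is a knight.
Frank is a knight.
Henry is a knave.

Verification:
- Alice (knight) says "Henry always lies" - this is TRUE because Henry is a knave.
- Jack (knight) says "Frank tells the truth" - this is TRUE because Frank is a knight.
- Frank (knight) says "At least one of us is a knave" - this is TRUE because Henry is a knave.
- Henry (knave) says "Either Jack or Frank is a knight, but not both" - this is FALSE (a lie) because Jack is a knight and Frank is a knight.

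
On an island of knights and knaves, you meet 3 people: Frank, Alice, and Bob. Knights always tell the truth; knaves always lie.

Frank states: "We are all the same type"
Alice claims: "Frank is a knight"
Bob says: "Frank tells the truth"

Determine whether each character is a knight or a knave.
Frank is a knight.
Alice is a knight.
Bob is a knight.

Verification:
- Frank (knight) says "We are all the same type" - this is TRUE because Frank, Alice, and Bob are knights.
- Alice (knight) says "Frank is a knight" - this is TRUE because Frank is a knight.
- Bob (knight) says "Frank tells the truth" - this is TRUE because Frank is a knight.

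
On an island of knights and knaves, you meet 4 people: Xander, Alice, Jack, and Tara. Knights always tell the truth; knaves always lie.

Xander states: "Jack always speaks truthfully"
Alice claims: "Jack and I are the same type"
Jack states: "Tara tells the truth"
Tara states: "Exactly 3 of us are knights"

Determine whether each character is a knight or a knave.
Xander is a knight.
Alice is a knave.
Jack is a knight.
Tara is a knight.

Verification:
- Xander (knight) says "Jack always speaks truthfully" - this is TRUE because Jack is a knight.
- Alice (knave) says "Jack and I are the same type" - this is FALSE (a lie) because Alice is a knave and Jack is a knight.
- Jack (knight) says "Tara tells the truth" - this is TRUE because Tara is a knight.
- Tara (knight) says "Exactly 3 of us are knights" - this is TRUE because there are 3 knights.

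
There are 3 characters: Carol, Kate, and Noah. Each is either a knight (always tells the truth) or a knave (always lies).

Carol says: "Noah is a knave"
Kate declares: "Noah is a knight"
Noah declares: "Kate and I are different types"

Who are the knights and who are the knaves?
Carol is a knight.
Kate is a knave.
Noah is a knave.

Verification:
- Carol (knight) says "Noah is a knave" - this is TRUE because Noah is a knave.
- Kate (knave) says "Noah is a knight" - this is FALSE (a lie) because Noah is a knave.
- Noah (knave) says "Kate and I are different types" - this is FALSE (a lie) because Noah is a knave and Kate is a knave.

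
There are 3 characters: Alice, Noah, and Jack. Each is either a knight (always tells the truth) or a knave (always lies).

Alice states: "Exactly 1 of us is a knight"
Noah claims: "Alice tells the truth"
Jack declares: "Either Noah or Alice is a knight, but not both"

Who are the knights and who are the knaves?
Alice is a knave.
Noah is a knave.
Jack is a knave.

Verification:
- Alice (knave) says "Exactly 1 of us is a knight" - this is FALSE (a lie) because there are 0 knights.
- Noah (knave) says "Alice tells the truth" - this is FALSE (a lie) because Alice is a knave.
- Jack (knave) says "Either Noah or Alice is a knight, but not both" - this is FALSE (a lie) because Noah is a knave and Alice is a knave.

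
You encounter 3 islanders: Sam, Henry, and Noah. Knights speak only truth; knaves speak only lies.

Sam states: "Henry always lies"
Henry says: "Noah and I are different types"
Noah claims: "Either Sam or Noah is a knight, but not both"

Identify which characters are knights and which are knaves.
Sam is a knave.
Henry is a knight.
Noah is a knave.

Verification:
- Sam (knave) says "Henry always lies" - this is FALSE (a lie) because Henry is a knight.
- Henry (knight) says "Noah and I are different types" - this is TRUE because Henry is a knight and Noah is a knave.
- Noah (knave) says "Either Sam or Noah is a knight, but not both" - this is FALSE (a lie) because Sam is a knave and Noah is a knave.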